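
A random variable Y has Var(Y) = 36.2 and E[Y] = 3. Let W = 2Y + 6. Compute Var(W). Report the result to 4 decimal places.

144.8000

Var(2Y + 6) = (2)²·Var(Y) = 4·36.2 = 144.8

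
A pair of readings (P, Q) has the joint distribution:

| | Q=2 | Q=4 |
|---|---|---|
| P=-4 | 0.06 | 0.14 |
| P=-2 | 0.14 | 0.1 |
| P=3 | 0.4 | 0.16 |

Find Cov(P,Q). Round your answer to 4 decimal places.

E[P] = 0.4,  E[Q] = 2.8
E[PQ] = 0.24
Cov(P,Q) = E[PQ] − E[P]E[Q] = 0.24 − (0.4)(2.8) = -0.88

-0.8800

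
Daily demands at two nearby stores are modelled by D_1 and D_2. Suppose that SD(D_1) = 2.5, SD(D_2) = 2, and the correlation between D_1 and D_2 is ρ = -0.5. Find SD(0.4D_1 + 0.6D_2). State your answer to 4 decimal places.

1.1136

Var(D_1) = (2.5)² = 6.25;  Var(D_2) = (2)² = 4
Cov(D_1,D_2) = ρ·SD(D_1)·SD(D_2) = -0.5·2.5·2 = -2.5
Var(0.4D_1 + 0.6D_2) = (0.4)²·Var(D_1) + (0.6)²·Var(D_2) + 2·(0.4)·(0.6)·Cov(D_1,D_2)
= 0.16·6.25 + 0.36·4 + 0.48·-2.5 = 1.24
SD(0.4D_1 + 0.6D_2) = √1.24 ≈ 1.1136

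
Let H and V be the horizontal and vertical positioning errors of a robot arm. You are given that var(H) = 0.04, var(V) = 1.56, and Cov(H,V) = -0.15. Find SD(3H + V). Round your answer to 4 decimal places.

1.0100

var(3H + V) = (3)²·var(H) + (1)²·var(V) + 2·(3)·(1)·Cov(H,V)
= 9·0.04 + 1·1.56 + 6·-0.15 = 1.02
SD(3H + V) = √1.02 ≈ 1.0100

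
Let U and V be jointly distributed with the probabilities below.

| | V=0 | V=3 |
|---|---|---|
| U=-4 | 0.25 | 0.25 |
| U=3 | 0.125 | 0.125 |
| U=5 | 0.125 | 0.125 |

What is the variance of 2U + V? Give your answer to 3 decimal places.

68.250

E[U] = 0,  E[V] = 1.5,  E[UV] = 0
Var(U) = 16.5 − (0)² = 16.5;  Var(V) = 4.5 − (1.5)² = 2.25
cov(U,V) = 0 − (0)(1.5) = 0
Var(2U + V) = (2)²·16.5 + (1)²·2.25 + 2·(2)·(1)·0 = 68.25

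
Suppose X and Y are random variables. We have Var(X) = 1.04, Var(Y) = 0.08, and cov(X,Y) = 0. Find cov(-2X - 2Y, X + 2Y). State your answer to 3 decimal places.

cov(-2X - 2Y, X + 2Y) = (-2)(1)Var(X) + (-2)(2)Var(Y) + [(-2)(2) + (-2)(1)]cov(X,Y)
= -2·1.04 + -4·0.08 + -6·0 = -2.4

-2.400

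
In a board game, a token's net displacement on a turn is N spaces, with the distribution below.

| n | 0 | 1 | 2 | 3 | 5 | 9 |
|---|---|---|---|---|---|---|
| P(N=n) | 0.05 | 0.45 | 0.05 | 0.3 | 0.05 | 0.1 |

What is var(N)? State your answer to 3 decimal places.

5.940

E[N] = (0)(0.05) + (1)(0.45) + (2)(0.05) + (3)(0.3) + (5)(0.05) + (9)(0.1) = 2.6
E[N²] = (0)²(0.05) + (1)²(0.45) + (2)²(0.05) + (3)²(0.3) + (5)²(0.05) + (9)²(0.1) = 12.7
var(N) = E[N²] − (E[N])² = 12.7 − (2.6)² = 5.94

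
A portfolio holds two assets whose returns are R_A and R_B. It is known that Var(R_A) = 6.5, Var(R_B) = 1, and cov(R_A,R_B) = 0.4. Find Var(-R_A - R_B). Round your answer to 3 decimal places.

8.300

Var(-R_A - R_B) = (-1)²·Var(R_A) + (-1)²·Var(R_B) + 2·(-1)·(-1)·cov(R_A,R_B)
= 1·6.5 + 1·1 + 2·0.4 = 8.3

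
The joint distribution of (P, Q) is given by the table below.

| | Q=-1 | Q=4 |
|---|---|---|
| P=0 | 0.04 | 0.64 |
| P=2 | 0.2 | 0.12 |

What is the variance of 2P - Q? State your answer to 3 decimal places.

12.970

E[P] = 0.64,  E[Q] = 2.8,  E[PQ] = 0.56
var(P) = 1.28 − (0.64)² = 0.8704;  var(Q) = 12.4 − (2.8)² = 4.56
Cov(P,Q) = 0.56 − (0.64)(2.8) = -1.232
var(2P - Q) = (2)²·0.8704 + (-1)²·4.56 + 2·(2)·(-1)·-1.232 = 12.9696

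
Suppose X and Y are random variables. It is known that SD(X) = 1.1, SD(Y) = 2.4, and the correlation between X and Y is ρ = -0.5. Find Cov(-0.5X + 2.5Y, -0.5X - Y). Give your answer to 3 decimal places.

var(X) = (1.1)² = 1.21;  var(Y) = (2.4)² = 5.76
Cov(X,Y) = ρ·SD(X)·SD(Y) = -0.5·1.1·2.4 = -1.32
Cov(-0.5X + 2.5Y, -0.5X - Y) = (-0.5)(-0.5)var(X) + (2.5)(-1)var(Y) + [(-0.5)(-1) + (2.5)(-0.5)]Cov(X,Y)
= 0.25·1.21 + -2.5·5.76 + -0.75·-1.32 = -13.1075

-13.108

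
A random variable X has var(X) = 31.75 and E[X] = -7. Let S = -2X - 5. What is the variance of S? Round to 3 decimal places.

var(-2X - 5) = (-2)²·var(X) = 4·31.75 = 127

127.000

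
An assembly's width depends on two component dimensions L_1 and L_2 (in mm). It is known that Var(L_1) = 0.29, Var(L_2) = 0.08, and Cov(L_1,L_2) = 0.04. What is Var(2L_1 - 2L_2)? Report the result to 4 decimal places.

1.1600

Var(2L_1 - 2L_2) = (2)²·Var(L_1) + (-2)²·Var(L_2) + 2·(2)·(-2)·Cov(L_1,L_2)
= 4·0.29 + 4·0.08 + -8·0.04 = 1.16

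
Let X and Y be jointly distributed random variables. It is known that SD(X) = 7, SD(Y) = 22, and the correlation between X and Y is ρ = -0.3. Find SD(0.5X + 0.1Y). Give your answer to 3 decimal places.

var(X) = (7)² = 49;  var(Y) = (22)² = 484
Cov(X,Y) = ρ·SD(X)·SD(Y) = -0.3·7·22 = -46.2
var(0.5X + 0.1Y) = (0.5)²·var(X) + (0.1)²·var(Y) + 2·(0.5)·(0.1)·Cov(X,Y)
= 0.25·49 + 0.01·484 + 0.1·-46.2 = 12.47
SD(0.5X + 0.1Y) = √12.47 ≈ 3.531

3.531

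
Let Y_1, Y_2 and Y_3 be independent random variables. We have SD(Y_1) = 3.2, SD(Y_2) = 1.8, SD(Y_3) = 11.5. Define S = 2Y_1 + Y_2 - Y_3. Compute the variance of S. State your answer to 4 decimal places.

Var(Y_1) = 10.24, Var(Y_2) = 3.24, Var(Y_3) = 132.25
By independence, Var(S) = (2)²Var(Y_1) + (1)²Var(Y_2) + (-1)²Var(Y_3)
= (2)²·10.24 + (1)²·3.24 + (-1)²·132.25 = 176.45

176.4500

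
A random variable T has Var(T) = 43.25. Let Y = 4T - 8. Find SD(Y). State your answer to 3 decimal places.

26.306

Var(4T - 8) = (4)²·43.25 = 692
SD(Y) = √692 ≈ 26.306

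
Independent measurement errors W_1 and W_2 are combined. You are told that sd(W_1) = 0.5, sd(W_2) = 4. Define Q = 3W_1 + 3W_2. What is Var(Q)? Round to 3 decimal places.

146.250

Var(W_1) = 0.25, Var(W_2) = 16
By independence, Var(Q) = (3)²Var(W_1) + (3)²Var(W_2)
= (3)²·0.25 + (3)²·16 = 146.25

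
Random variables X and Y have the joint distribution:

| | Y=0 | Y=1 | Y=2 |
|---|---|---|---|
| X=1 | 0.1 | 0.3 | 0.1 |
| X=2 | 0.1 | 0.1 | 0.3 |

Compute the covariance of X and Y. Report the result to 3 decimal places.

0.100

E[X] = 1.5,  E[Y] = 1.2
E[XY] = 1.9
Cov(X,Y) = E[XY] − E[X]E[Y] = 1.9 − (1.5)(1.2) = 0.1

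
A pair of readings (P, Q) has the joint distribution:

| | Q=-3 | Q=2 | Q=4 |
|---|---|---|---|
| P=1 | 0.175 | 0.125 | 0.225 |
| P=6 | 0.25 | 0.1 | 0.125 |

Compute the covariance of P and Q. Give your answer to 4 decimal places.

-1.6156

E[P] = 3.375,  E[Q] = 0.575
E[PQ] = 0.325
cov(P,Q) = E[PQ] − E[P]E[Q] = 0.325 − (3.375)(0.575) = -1.615625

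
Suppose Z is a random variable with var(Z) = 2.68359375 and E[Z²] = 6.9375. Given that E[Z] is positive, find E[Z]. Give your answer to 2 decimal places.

(E[Z])² = E[Z²] − var(Z) = 6.9375 − 2.68359375 = 4.25390625
E[Z] = √4.25390625 = 2.0625

2.06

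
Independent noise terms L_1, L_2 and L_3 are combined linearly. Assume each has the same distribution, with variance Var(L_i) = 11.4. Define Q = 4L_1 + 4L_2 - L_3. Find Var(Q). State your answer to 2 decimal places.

376.20

By independence, Var(Q) = (4)²Var(L_1) + (4)²Var(L_2) + (-1)²Var(L_3)
= (4)²·11.4 + (4)²·11.4 + (-1)²·11.4 = 376.2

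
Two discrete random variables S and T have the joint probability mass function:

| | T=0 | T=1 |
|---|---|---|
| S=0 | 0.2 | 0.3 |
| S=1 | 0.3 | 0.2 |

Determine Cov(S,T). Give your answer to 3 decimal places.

E[S] = 0.5,  E[T] = 0.5
E[ST] = 0.2
Cov(S,T) = E[ST] − E[S]E[T] = 0.2 − (0.5)(0.5) = -0.05

-0.050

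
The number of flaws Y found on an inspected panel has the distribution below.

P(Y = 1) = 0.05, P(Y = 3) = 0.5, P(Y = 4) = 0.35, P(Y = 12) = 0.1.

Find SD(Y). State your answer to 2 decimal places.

2.71

E[Y] = (1)(0.05) + (3)(0.5) + (4)(0.35) + (12)(0.1) = 4.15
E[Y²] = (1)²(0.05) + (3)²(0.5) + (4)²(0.35) + (12)²(0.1) = 24.55
Var(Y) = E[Y²] − (E[Y])² = 24.55 − (4.15)² = 7.3275
SD(Y) = √7.3275 ≈ 2.71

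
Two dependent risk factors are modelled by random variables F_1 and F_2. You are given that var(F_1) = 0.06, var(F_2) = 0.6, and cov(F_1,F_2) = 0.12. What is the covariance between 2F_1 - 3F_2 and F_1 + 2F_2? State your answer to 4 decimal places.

cov(2F_1 - 3F_2, F_1 + 2F_2) = (2)(1)var(F_1) + (-3)(2)var(F_2) + [(2)(2) + (-3)(1)]cov(F_1,F_2)
= 2·0.06 + -6·0.6 + 1·0.12 = -3.36

-3.3600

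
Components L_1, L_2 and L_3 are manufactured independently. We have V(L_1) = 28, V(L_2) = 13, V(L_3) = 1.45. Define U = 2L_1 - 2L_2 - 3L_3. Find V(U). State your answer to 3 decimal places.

By independence, V(U) = (2)²V(L_1) + (-2)²V(L_2) + (-3)²V(L_3)
= (2)²·28 + (-2)²·13 + (-3)²·1.45 = 177.05

177.050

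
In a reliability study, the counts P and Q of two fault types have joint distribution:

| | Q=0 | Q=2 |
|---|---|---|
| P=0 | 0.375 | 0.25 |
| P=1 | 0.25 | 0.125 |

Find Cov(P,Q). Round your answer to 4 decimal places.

E[P] = 0.375,  E[Q] = 0.75
E[PQ] = 0.25
Cov(P,Q) = E[PQ] − E[P]E[Q] = 0.25 − (0.375)(0.75) = -0.03125

-0.0313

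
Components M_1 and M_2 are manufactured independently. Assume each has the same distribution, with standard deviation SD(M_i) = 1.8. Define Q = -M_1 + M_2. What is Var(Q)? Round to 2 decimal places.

Var(M_i) = (1.8)² = 3.24
By independence, Var(Q) = (-1)²Var(M_1) + (1)²Var(M_2)
= (-1)²·3.24 + (1)²·3.24 = 6.48

6.48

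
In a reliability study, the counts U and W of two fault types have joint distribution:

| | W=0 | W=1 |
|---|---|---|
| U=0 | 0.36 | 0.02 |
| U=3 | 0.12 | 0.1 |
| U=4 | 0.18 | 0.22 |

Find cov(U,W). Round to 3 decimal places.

0.412

E[U] = 2.26,  E[W] = 0.34
E[UW] = 1.18
cov(U,W) = E[UW] − E[U]E[W] = 1.18 − (2.26)(0.34) = 0.4116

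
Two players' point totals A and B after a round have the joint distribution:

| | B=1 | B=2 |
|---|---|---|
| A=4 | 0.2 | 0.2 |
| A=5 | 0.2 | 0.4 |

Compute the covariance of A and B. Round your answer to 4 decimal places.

E[A] = 4.6,  E[B] = 1.6
E[AB] = 7.4
Cov(A,B) = E[AB] − E[A]E[B] = 7.4 − (4.6)(1.6) = 0.04

0.0400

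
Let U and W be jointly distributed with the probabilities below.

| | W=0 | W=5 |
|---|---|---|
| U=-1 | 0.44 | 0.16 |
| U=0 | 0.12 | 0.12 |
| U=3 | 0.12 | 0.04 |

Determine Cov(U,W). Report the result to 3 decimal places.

E[U] = -0.12,  E[W] = 1.6
E[UW] = -0.2
Cov(U,W) = E[UW] − E[U]E[W] = -0.2 − (-0.12)(1.6) = -0.008

-0.008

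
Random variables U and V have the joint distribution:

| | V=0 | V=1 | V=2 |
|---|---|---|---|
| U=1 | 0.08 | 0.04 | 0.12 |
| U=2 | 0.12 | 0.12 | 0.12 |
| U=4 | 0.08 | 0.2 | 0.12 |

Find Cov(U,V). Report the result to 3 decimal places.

E[U] = 2.56,  E[V] = 1.08
E[UV] = 2.76
Cov(U,V) = E[UV] − E[U]E[V] = 2.76 − (2.56)(1.08) = -0.0048

-0.005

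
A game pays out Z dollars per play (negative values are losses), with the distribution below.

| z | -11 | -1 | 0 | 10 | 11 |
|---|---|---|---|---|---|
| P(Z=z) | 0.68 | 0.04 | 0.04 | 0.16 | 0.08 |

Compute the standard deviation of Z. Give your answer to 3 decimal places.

9.088

E[Z] = (-11)(0.68) + (-1)(0.04) + (0)(0.04) + (10)(0.16) + (11)(0.08) = -5.04
E[Z²] = (-11)²(0.68) + (-1)²(0.04) + (0)²(0.04) + (10)²(0.16) + (11)²(0.08) = 108
var(Z) = E[Z²] − (E[Z])² = 108 − (-5.04)² = 82.5984
σ(Z) = √82.5984 ≈ 9.088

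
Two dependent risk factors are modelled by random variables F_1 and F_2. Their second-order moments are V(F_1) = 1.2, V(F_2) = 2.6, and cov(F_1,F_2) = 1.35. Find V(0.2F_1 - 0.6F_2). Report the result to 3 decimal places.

V(0.2F_1 - 0.6F_2) = (0.2)²·V(F_1) + (-0.6)²·V(F_2) + 2·(0.2)·(-0.6)·cov(F_1,F_2)
= 0.04·1.2 + 0.36·2.6 + -0.24·1.35 = 0.66

0.660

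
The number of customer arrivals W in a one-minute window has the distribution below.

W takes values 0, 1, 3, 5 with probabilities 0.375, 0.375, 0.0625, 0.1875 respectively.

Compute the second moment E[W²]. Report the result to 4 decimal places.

E[W²] = (0)²(0.375) + (1)²(0.375) + (3)²(0.0625) + (5)²(0.1875) = 5.625

5.6250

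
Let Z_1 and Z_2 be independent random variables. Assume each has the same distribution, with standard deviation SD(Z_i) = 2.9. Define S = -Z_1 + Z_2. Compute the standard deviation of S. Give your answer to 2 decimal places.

Var(Z_i) = (2.9)² = 8.41
By independence, Var(S) = (-1)²Var(Z_1) + (1)²Var(Z_2)
= (-1)²·8.41 + (1)²·8.41 = 16.82
SD(S) = √16.82 ≈ 4.10

4.10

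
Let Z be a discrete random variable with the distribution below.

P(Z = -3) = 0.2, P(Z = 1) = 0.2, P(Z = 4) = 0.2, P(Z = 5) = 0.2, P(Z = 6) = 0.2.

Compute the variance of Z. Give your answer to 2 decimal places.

E[Z] = (-3)(0.2) + (1)(0.2) + (4)(0.2) + (5)(0.2) + (6)(0.2) = 2.6
E[Z²] = (-3)²(0.2) + (1)²(0.2) + (4)²(0.2) + (5)²(0.2) + (6)²(0.2) = 17.4
var(Z) = E[Z²] − (E[Z])² = 17.4 − (2.6)² = 10.64

10.64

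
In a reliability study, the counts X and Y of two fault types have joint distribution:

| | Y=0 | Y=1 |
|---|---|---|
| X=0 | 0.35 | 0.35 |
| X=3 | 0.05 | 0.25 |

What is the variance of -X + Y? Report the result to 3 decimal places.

E[X] = 0.9,  E[Y] = 0.6,  E[XY] = 0.75
Var(X) = 2.7 − (0.9)² = 1.89;  Var(Y) = 0.6 − (0.6)² = 0.24
Cov(X,Y) = 0.75 − (0.9)(0.6) = 0.21
Var(-X + Y) = (-1)²·1.89 + (1)²·0.24 + 2·(-1)·(1)·0.21 = 1.71

1.710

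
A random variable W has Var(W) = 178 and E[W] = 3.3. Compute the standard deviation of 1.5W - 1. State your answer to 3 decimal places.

20.012

Var(1.5W - 1) = (1.5)²·178 = 400.5
σ(1.5W - 1) = √400.5 ≈ 20.012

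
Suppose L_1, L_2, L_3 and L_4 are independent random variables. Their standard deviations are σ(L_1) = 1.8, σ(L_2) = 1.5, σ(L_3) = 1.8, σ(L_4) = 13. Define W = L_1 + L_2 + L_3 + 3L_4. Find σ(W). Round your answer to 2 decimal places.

var(L_1) = 3.24, var(L_2) = 2.25, var(L_3) = 3.24, var(L_4) = 169
By independence, var(W) = (1)²var(L_1) + (1)²var(L_2) + (1)²var(L_3) + (3)²var(L_4)
= (1)²·3.24 + (1)²·2.25 + (1)²·3.24 + (3)²·169 = 1529.73
σ(W) = √1529.73 ≈ 39.11

39.11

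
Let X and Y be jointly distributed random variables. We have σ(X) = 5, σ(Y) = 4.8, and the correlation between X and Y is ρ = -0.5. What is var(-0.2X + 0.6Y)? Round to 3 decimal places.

12.174

var(X) = (5)² = 25;  var(Y) = (4.8)² = 23.04
Cov(X,Y) = ρ·σ(X)·σ(Y) = -0.5·5·4.8 = -12
var(-0.2X + 0.6Y) = (-0.2)²·var(X) + (0.6)²·var(Y) + 2·(-0.2)·(0.6)·Cov(X,Y)
= 0.04·25 + 0.36·23.04 + -0.24·-12 = 12.1744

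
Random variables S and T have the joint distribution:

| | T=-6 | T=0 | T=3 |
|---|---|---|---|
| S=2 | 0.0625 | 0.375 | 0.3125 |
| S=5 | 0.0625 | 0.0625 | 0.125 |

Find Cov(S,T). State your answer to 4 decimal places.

E[S] = 2.75,  E[T] = 0.5625
E[ST] = 1.125
Cov(S,T) = E[ST] − E[S]E[T] = 1.125 − (2.75)(0.5625) = -0.421875

-0.4219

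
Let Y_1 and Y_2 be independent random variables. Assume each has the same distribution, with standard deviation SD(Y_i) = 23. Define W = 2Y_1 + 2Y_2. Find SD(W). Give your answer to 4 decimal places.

65.0538

Var(Y_i) = (23)² = 529
By independence, Var(W) = (2)²Var(Y_1) + (2)²Var(Y_2)
= (2)²·529 + (2)²·529 = 4232
SD(W) = √4232 ≈ 65.0538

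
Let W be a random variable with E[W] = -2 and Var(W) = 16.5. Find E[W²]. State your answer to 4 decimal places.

20.5000

E[W²] = Var(W) + (E[W])² = 16.5 + (-2)² = 20.5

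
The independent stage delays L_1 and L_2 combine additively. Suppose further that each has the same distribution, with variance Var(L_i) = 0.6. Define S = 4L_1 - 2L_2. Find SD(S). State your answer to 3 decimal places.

By independence, Var(S) = (4)²Var(L_1) + (-2)²Var(L_2)
= (4)²·0.6 + (-2)²·0.6 = 12
SD(S) = √12 ≈ 3.464

3.464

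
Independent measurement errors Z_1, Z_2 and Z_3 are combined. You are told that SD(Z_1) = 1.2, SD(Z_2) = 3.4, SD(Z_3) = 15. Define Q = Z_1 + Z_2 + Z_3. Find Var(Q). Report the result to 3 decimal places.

238.000

Var(Z_1) = 1.44, Var(Z_2) = 11.56, Var(Z_3) = 225
By independence, Var(Q) = (1)²Var(Z_1) + (1)²Var(Z_2) + (1)²Var(Z_3)
= (1)²·1.44 + (1)²·11.56 + (1)²·225 = 238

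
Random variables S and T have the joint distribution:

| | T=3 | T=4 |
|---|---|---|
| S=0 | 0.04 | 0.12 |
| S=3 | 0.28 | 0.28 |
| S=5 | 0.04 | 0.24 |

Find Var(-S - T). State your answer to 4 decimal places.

2.9216

E[S] = 3.08,  E[T] = 3.64,  E[ST] = 11.28
Var(S) = 12.04 − (3.08)² = 2.5536;  Var(T) = 13.48 − (3.64)² = 0.2304
cov(S,T) = 11.28 − (3.08)(3.64) = 0.0688
Var(-S - T) = (-1)²·2.5536 + (-1)²·0.2304 + 2·(-1)·(-1)·0.0688 = 2.9216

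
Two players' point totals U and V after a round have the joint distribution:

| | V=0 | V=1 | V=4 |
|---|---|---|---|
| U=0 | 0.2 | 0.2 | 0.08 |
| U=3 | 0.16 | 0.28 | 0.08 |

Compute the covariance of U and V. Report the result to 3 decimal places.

0.053

E[U] = 1.56,  E[V] = 1.12
E[UV] = 1.8
Cov(U,V) = E[UV] − E[U]E[V] = 1.8 − (1.56)(1.12) = 0.0528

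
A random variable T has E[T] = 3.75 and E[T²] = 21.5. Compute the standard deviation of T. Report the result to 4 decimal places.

2.7272

Var(T) = 21.5 − (3.75)² = 7.4375
SD(T) = √7.4375 ≈ 2.7272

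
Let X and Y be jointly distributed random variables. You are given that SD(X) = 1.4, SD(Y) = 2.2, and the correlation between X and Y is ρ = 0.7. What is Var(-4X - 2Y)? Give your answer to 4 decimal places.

85.2160

Var(X) = (1.4)² = 1.96;  Var(Y) = (2.2)² = 4.84
cov(X,Y) = ρ·SD(X)·SD(Y) = 0.7·1.4·2.2 = 2.156
Var(-4X - 2Y) = (-4)²·Var(X) + (-2)²·Var(Y) + 2·(-4)·(-2)·cov(X,Y)
= 16·1.96 + 4·4.84 + 16·2.156 = 85.216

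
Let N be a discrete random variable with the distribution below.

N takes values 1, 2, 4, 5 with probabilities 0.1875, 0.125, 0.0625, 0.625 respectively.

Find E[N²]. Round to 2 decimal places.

E[N²] = (1)²(0.1875) + (2)²(0.125) + (4)²(0.0625) + (5)²(0.625) = 17.3125

17.31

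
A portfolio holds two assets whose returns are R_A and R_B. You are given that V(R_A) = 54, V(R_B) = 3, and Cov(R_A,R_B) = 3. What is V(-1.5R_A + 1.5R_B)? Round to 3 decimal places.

114.750

V(-1.5R_A + 1.5R_B) = (-1.5)²·V(R_A) + (1.5)²·V(R_B) + 2·(-1.5)·(1.5)·Cov(R_A,R_B)
= 2.25·54 + 2.25·3 + -4.5·3 = 114.75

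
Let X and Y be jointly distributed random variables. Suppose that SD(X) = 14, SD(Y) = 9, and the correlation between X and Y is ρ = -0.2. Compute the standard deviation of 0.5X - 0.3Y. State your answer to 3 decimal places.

7.991

var(X) = (14)² = 196;  var(Y) = (9)² = 81
Cov(X,Y) = ρ·SD(X)·SD(Y) = -0.2·14·9 = -25.2
var(0.5X - 0.3Y) = (0.5)²·var(X) + (-0.3)²·var(Y) + 2·(0.5)·(-0.3)·Cov(X,Y)
= 0.25·196 + 0.09·81 + -0.3·-25.2 = 63.85
SD(0.5X - 0.3Y) = √63.85 ≈ 7.991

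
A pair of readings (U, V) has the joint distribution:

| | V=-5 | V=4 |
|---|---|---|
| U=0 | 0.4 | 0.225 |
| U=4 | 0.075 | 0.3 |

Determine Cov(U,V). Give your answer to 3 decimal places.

3.713

E[U] = 1.5,  E[V] = -0.275
E[UV] = 3.3
Cov(U,V) = E[UV] − E[U]E[V] = 3.3 − (1.5)(-0.275) = 3.7125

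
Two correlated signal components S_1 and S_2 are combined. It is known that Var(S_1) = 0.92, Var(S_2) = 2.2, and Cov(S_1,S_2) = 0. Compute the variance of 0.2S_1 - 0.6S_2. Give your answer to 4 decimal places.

0.8288

Var(0.2S_1 - 0.6S_2) = (0.2)²·Var(S_1) + (-0.6)²·Var(S_2) + 2·(0.2)·(-0.6)·Cov(S_1,S_2)
= 0.04·0.92 + 0.36·2.2 + -0.24·0 = 0.8288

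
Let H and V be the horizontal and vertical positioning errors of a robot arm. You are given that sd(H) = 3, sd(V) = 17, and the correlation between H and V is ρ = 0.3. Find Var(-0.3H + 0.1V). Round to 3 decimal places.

Var(H) = (3)² = 9;  Var(V) = (17)² = 289
cov(H,V) = ρ·sd(H)·sd(V) = 0.3·3·17 = 15.3
Var(-0.3H + 0.1V) = (-0.3)²·Var(H) + (0.1)²·Var(V) + 2·(-0.3)·(0.1)·cov(H,V)
= 0.09·9 + 0.01·289 + -0.06·15.3 = 2.782

2.782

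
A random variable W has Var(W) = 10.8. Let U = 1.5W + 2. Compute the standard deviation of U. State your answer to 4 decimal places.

4.9295

Var(1.5W + 2) = (1.5)²·10.8 = 24.3
SD(U) = √24.3 ≈ 4.9295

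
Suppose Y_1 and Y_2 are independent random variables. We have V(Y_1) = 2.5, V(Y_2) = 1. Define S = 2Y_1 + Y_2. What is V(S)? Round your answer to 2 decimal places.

By independence, V(S) = (2)²V(Y_1) + (1)²V(Y_2)
= (2)²·2.5 + (1)²·1 = 11

11.00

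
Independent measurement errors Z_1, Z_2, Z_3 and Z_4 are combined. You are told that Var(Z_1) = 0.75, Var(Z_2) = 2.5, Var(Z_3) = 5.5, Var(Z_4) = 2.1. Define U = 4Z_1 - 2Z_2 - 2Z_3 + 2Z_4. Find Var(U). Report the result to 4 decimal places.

52.4000

By independence, Var(U) = (4)²Var(Z_1) + (-2)²Var(Z_2) + (-2)²Var(Z_3) + (2)²Var(Z_4)
= (4)²·0.75 + (-2)²·2.5 + (-2)²·5.5 + (2)²·2.1 = 52.4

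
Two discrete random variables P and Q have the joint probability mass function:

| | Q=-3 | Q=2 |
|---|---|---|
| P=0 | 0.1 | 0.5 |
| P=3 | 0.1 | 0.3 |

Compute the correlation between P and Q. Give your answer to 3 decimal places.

-0.102

E[P] = 1.2,  E[Q] = 1
E[PQ] = 0.9
Cov(P,Q) = E[PQ] − E[P]E[Q] = 0.9 − (1.2)(1) = -0.3
Var(P) = 2.16,  Var(Q) = 4
ρ = -0.3 / √(2.16·4) ≈ -0.102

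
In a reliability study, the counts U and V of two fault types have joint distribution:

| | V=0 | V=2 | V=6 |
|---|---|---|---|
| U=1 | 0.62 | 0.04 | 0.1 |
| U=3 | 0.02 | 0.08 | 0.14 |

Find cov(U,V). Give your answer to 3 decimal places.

1.194

E[U] = 1.48,  E[V] = 1.68
E[UV] = 3.68
cov(U,V) = E[UV] − E[U]E[V] = 3.68 − (1.48)(1.68) = 1.1936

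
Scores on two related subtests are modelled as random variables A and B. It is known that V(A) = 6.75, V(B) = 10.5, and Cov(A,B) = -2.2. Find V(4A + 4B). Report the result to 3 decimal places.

V(4A + 4B) = (4)²·V(A) + (4)²·V(B) + 2·(4)·(4)·Cov(A,B)
= 16·6.75 + 16·10.5 + 32·-2.2 = 205.6

205.600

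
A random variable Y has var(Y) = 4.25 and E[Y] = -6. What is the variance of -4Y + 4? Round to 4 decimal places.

var(-4Y + 4) = (-4)²·var(Y) = 16·4.25 = 68

68.0000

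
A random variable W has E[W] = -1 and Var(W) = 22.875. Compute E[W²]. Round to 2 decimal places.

23.88

E[W²] = Var(W) + (E[W])² = 22.875 + (-1)² = 23.875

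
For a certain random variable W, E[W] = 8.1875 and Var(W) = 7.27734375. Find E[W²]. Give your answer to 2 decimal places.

E[W²] = Var(W) + (E[W])² = 7.27734375 + (8.1875)² = 74.3125

74.31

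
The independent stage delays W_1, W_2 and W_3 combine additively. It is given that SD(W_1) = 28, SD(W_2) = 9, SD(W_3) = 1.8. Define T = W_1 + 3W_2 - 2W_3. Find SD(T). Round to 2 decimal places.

39.06

V(W_1) = 784, V(W_2) = 81, V(W_3) = 3.24
By independence, V(T) = (1)²V(W_1) + (3)²V(W_2) + (-2)²V(W_3)
= (1)²·784 + (3)²·81 + (-2)²·3.24 = 1525.96
SD(T) = √1525.96 ≈ 39.06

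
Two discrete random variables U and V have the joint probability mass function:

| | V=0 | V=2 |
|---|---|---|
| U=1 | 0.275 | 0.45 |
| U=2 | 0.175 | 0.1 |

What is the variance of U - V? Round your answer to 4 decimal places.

E[U] = 1.275,  E[V] = 1.1,  E[UV] = 1.3
Var(U) = 1.825 − (1.275)² = 0.199375;  Var(V) = 2.2 − (1.1)² = 0.99
Cov(U,V) = 1.3 − (1.275)(1.1) = -0.1025
Var(U - V) = (1)²·0.199375 + (-1)²·0.99 + 2·(1)·(-1)·-0.1025 = 1.394375

1.3944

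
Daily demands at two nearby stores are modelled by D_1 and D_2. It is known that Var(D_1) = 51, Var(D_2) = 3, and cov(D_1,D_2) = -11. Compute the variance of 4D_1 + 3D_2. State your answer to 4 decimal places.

Var(4D_1 + 3D_2) = (4)²·Var(D_1) + (3)²·Var(D_2) + 2·(4)·(3)·cov(D_1,D_2)
= 16·51 + 9·3 + 24·-11 = 579

579.0000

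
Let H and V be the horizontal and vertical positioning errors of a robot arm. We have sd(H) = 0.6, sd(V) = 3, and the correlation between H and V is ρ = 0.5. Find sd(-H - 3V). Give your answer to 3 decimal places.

9.315

Var(H) = (0.6)² = 0.36;  Var(V) = (3)² = 9
cov(H,V) = ρ·sd(H)·sd(V) = 0.5·0.6·3 = 0.9
Var(-H - 3V) = (-1)²·Var(H) + (-3)²·Var(V) + 2·(-1)·(-3)·cov(H,V)
= 1·0.36 + 9·9 + 6·0.9 = 86.76
sd(-H - 3V) = √86.76 ≈ 9.315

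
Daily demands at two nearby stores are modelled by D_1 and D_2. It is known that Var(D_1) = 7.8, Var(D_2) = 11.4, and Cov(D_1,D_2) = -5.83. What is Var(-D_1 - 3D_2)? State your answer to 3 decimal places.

Var(-D_1 - 3D_2) = (-1)²·Var(D_1) + (-3)²·Var(D_2) + 2·(-1)·(-3)·Cov(D_1,D_2)
= 1·7.8 + 9·11.4 + 6·-5.83 = 75.42

75.420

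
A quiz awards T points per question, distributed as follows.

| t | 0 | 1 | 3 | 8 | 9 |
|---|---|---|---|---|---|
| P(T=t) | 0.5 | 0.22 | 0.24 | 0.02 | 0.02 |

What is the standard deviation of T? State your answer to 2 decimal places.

E[T] = (0)(0.5) + (1)(0.22) + (3)(0.24) + (8)(0.02) + (9)(0.02) = 1.28
E[T²] = (0)²(0.5) + (1)²(0.22) + (3)²(0.24) + (8)²(0.02) + (9)²(0.02) = 5.28
var(T) = E[T²] − (E[T])² = 5.28 − (1.28)² = 3.6416
sd(T) = √3.6416 ≈ 1.91

1.91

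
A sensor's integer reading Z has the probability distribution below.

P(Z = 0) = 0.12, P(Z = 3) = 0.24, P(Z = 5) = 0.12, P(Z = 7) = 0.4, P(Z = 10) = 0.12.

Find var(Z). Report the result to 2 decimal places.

8.46

E[Z] = (0)(0.12) + (3)(0.24) + (5)(0.12) + (7)(0.4) + (10)(0.12) = 5.32
E[Z²] = (0)²(0.12) + (3)²(0.24) + (5)²(0.12) + (7)²(0.4) + (10)²(0.12) = 36.76
var(Z) = E[Z²] − (E[Z])² = 36.76 − (5.32)² = 8.4576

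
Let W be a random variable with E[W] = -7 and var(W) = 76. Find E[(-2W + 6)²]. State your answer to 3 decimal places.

E[-2W + 6] = -2·-7 + 6 = 20
var(-2W + 6) = (-2)²·76 = 304
E[(-2W + 6)²] = var((-2W + 6)) + (E[(-2W + 6)])² = 304 + (20)² = 704

704.000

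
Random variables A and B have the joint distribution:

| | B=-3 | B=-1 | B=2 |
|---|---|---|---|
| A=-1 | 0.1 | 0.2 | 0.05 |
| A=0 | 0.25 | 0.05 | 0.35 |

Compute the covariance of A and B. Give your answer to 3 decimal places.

E[A] = -0.35,  E[B] = -0.5
E[AB] = 0.4
cov(A,B) = E[AB] − E[A]E[B] = 0.4 − (-0.35)(-0.5) = 0.225

0.225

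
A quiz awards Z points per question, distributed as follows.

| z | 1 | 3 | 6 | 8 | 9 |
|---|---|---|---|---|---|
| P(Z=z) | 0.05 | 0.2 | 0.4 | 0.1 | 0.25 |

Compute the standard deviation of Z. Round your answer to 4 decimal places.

2.3854

E[Z] = (1)(0.05) + (3)(0.2) + (6)(0.4) + (8)(0.1) + (9)(0.25) = 6.1
E[Z²] = (1)²(0.05) + (3)²(0.2) + (6)²(0.4) + (8)²(0.1) + (9)²(0.25) = 42.9
Var(Z) = E[Z²] − (E[Z])² = 42.9 − (6.1)² = 5.69
SD(Z) = √5.69 ≈ 2.3854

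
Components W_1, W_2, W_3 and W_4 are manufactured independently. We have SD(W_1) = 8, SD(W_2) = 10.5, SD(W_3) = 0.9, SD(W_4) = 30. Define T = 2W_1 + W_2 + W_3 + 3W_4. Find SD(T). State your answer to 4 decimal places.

92.0166

var(W_1) = 64, var(W_2) = 110.25, var(W_3) = 0.81, var(W_4) = 900
By independence, var(T) = (2)²var(W_1) + (1)²var(W_2) + (1)²var(W_3) + (3)²var(W_4)
= (2)²·64 + (1)²·110.25 + (1)²·0.81 + (3)²·900 = 8467.06
SD(T) = √8467.06 ≈ 92.0166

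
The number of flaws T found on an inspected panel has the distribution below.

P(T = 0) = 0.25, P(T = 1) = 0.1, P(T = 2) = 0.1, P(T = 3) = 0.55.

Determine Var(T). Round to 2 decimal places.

1.65

E[T] = (0)(0.25) + (1)(0.1) + (2)(0.1) + (3)(0.55) = 1.95
E[T²] = (0)²(0.25) + (1)²(0.1) + (2)²(0.1) + (3)²(0.55) = 5.45
Var(T) = E[T²] − (E[T])² = 5.45 − (1.95)² = 1.6475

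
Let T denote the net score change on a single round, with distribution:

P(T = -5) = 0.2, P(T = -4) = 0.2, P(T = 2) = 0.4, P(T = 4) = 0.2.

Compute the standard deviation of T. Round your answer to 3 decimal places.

E[T] = (-5)(0.2) + (-4)(0.2) + (2)(0.4) + (4)(0.2) = -0.2
E[T²] = (-5)²(0.2) + (-4)²(0.2) + (2)²(0.4) + (4)²(0.2) = 13
Var(T) = E[T²] − (E[T])² = 13 − (-0.2)² = 12.96
SD(T) = √12.96 ≈ 3.600

3.600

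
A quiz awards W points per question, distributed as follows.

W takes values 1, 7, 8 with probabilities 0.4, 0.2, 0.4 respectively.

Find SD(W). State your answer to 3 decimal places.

E[W] = (1)(0.4) + (7)(0.2) + (8)(0.4) = 5
E[W²] = (1)²(0.4) + (7)²(0.2) + (8)²(0.4) = 35.8
V(W) = E[W²] − (E[W])² = 35.8 − (5)² = 10.8
SD(W) = √10.8 ≈ 3.286

3.286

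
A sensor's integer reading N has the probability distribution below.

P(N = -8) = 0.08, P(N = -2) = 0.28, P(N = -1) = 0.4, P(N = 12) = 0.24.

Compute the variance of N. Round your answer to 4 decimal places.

39.5616

E[N] = (-8)(0.08) + (-2)(0.28) + (-1)(0.4) + (12)(0.24) = 1.28
E[N²] = (-8)²(0.08) + (-2)²(0.28) + (-1)²(0.4) + (12)²(0.24) = 41.2
Var(N) = E[N²] − (E[N])² = 41.2 − (1.28)² = 39.5616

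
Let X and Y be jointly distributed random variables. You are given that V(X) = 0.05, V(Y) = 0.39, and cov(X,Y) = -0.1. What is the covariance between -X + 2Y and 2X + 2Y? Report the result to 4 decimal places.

cov(-X + 2Y, 2X + 2Y) = (-1)(2)V(X) + (2)(2)V(Y) + [(-1)(2) + (2)(2)]cov(X,Y)
= -2·0.05 + 4·0.39 + 2·-0.1 = 1.26

1.2600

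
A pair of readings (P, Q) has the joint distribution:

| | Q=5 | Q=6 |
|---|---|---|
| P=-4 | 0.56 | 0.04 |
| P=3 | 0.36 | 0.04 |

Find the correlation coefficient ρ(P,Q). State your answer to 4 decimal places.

E[P] = -1.2,  E[Q] = 5.08
E[PQ] = -6.04
Cov(P,Q) = E[PQ] − E[P]E[Q] = -6.04 − (-1.2)(5.08) = 0.056
Var(P) = 11.76,  Var(Q) = 0.0736
ρ = 0.056 / √(11.76·0.0736) ≈ 0.0602

0.0602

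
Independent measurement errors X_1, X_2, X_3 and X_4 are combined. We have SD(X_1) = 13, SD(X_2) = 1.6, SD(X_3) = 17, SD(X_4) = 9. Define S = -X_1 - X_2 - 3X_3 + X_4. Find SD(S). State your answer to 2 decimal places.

53.42

var(X_1) = 169, var(X_2) = 2.56, var(X_3) = 289, var(X_4) = 81
By independence, var(S) = (-1)²var(X_1) + (-1)²var(X_2) + (-3)²var(X_3) + (1)²var(X_4)
= (-1)²·169 + (-1)²·2.56 + (-3)²·289 + (1)²·81 = 2853.56
SD(S) = √2853.56 ≈ 53.42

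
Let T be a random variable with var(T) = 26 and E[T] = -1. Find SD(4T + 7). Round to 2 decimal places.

var(4T + 7) = (4)²·26 = 416
SD(4T + 7) = √416 ≈ 20.40

20.40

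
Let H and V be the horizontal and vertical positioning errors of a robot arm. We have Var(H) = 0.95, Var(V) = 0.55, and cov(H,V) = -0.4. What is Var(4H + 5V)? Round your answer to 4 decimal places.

Var(4H + 5V) = (4)²·Var(H) + (5)²·Var(V) + 2·(4)·(5)·cov(H,V)
= 16·0.95 + 25·0.55 + 40·-0.4 = 12.95

12.9500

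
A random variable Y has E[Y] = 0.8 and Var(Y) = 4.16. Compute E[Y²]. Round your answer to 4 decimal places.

4.8000

E[Y²] = Var(Y) + (E[Y])² = 4.16 + (0.8)² = 4.8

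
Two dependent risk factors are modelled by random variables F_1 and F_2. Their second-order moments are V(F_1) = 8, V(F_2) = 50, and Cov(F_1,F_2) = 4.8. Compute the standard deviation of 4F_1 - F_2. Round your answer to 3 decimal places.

11.815

V(4F_1 - F_2) = (4)²·V(F_1) + (-1)²·V(F_2) + 2·(4)·(-1)·Cov(F_1,F_2)
= 16·8 + 1·50 + -8·4.8 = 139.6
σ(4F_1 - F_2) = √139.6 ≈ 11.815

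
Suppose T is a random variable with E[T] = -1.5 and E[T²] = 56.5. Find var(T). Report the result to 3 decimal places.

54.250

var(T) = 56.5 − (-1.5)² = 54.25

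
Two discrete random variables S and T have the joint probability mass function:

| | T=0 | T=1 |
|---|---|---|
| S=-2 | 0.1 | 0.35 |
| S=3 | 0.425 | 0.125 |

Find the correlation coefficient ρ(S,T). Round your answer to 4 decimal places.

-0.5484

E[S] = 0.75,  E[T] = 0.475
E[ST] = -0.325
Cov(S,T) = E[ST] − E[S]E[T] = -0.325 − (0.75)(0.475) = -0.68125
Var(S) = 6.1875,  Var(T) = 0.249375
ρ = -0.68125 / √(6.1875·0.249375) ≈ -0.5484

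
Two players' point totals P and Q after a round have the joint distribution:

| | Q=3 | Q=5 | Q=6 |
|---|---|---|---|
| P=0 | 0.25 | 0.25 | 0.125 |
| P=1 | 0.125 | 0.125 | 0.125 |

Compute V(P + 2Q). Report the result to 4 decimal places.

6.4844

E[P] = 0.375,  E[Q] = 4.5,  E[PQ] = 1.75
V(P) = 0.375 − (0.375)² = 0.234375;  V(Q) = 21.75 − (4.5)² = 1.5
cov(P,Q) = 1.75 − (0.375)(4.5) = 0.0625
V(P + 2Q) = (1)²·0.234375 + (2)²·1.5 + 2·(1)·(2)·0.0625 = 6.484375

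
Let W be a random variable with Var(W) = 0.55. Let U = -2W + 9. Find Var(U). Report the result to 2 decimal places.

2.20

Var(-2W + 9) = (-2)²·Var(W) = 4·0.55 = 2.2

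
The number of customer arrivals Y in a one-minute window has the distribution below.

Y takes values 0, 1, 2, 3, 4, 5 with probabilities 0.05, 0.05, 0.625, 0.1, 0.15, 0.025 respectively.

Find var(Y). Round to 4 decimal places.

1.0694

E[Y] = (0)(0.05) + (1)(0.05) + (2)(0.625) + (3)(0.1) + (4)(0.15) + (5)(0.025) = 2.325
E[Y²] = (0)²(0.05) + (1)²(0.05) + (2)²(0.625) + (3)²(0.1) + (4)²(0.15) + (5)²(0.025) = 6.475
var(Y) = E[Y²] − (E[Y])² = 6.475 − (2.325)² = 1.069375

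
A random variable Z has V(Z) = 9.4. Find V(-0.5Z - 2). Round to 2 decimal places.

2.35

V(-0.5Z - 2) = (-0.5)²·V(Z) = 0.25·9.4 = 2.35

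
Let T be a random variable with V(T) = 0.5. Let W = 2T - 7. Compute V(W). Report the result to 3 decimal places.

2.000

V(2T - 7) = (2)²·V(T) = 4·0.5 = 2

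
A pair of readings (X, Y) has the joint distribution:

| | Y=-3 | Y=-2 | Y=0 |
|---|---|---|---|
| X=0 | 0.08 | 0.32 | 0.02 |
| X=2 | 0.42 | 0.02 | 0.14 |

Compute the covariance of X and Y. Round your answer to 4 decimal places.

-0.0712

E[X] = 1.16,  E[Y] = -2.18
E[XY] = -2.6
Cov(X,Y) = E[XY] − E[X]E[Y] = -2.6 − (1.16)(-2.18) = -0.0712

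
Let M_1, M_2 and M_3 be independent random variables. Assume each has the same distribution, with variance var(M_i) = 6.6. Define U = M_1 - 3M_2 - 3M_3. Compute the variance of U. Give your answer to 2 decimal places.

By independence, var(U) = (1)²var(M_1) + (-3)²var(M_2) + (-3)²var(M_3)
= (1)²·6.6 + (-3)²·6.6 + (-3)²·6.6 = 125.4

125.40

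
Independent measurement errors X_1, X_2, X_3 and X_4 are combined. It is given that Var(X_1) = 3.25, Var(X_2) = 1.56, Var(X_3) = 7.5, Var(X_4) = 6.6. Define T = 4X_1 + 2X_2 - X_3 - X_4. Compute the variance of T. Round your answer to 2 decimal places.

By independence, Var(T) = (4)²Var(X_1) + (2)²Var(X_2) + (-1)²Var(X_3) + (-1)²Var(X_4)
= (4)²·3.25 + (2)²·1.56 + (-1)²·7.5 + (-1)²·6.6 = 72.34

72.34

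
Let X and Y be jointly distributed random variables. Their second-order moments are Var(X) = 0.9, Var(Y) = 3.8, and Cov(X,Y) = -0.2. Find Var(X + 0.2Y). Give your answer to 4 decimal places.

Var(X + 0.2Y) = (1)²·Var(X) + (0.2)²·Var(Y) + 2·(1)·(0.2)·Cov(X,Y)
= 1·0.9 + 0.04·3.8 + 0.4·-0.2 = 0.972

0.9720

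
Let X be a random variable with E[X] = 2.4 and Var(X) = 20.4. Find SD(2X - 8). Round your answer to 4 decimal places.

Var(2X - 8) = (2)²·20.4 = 81.6
SD(2X - 8) = √81.6 ≈ 9.0333

9.0333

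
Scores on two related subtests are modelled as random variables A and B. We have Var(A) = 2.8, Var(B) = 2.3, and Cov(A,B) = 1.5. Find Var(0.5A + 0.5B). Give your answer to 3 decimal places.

2.025

Var(0.5A + 0.5B) = (0.5)²·Var(A) + (0.5)²·Var(B) + 2·(0.5)·(0.5)·Cov(A,B)
= 0.25·2.8 + 0.25·2.3 + 0.5·1.5 = 2.025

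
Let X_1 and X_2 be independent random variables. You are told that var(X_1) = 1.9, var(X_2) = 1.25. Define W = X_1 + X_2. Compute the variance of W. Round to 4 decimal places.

By independence, var(W) = (1)²var(X_1) + (1)²var(X_2)
= (1)²·1.9 + (1)²·1.25 = 3.15

3.1500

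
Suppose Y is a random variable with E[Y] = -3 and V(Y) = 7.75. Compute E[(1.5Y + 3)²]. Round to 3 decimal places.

19.688

E[1.5Y + 3] = 1.5·-3 + 3 = -1.5
V(1.5Y + 3) = (1.5)²·7.75 = 17.4375
E[(1.5Y + 3)²] = V((1.5Y + 3)) + (E[(1.5Y + 3)])² = 17.4375 + (-1.5)² = 19.6875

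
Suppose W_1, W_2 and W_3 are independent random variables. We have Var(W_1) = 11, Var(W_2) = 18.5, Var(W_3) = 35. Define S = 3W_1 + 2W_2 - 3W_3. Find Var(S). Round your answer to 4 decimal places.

By independence, Var(S) = (3)²Var(W_1) + (2)²Var(W_2) + (-3)²Var(W_3)
= (3)²·11 + (2)²·18.5 + (-3)²·35 = 488

488.0000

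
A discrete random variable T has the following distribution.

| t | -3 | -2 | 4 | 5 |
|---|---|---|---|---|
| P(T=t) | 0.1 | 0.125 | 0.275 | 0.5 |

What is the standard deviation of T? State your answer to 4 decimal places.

E[T] = (-3)(0.1) + (-2)(0.125) + (4)(0.275) + (5)(0.5) = 3.05
E[T²] = (-3)²(0.1) + (-2)²(0.125) + (4)²(0.275) + (5)²(0.5) = 18.3
Var(T) = E[T²] − (E[T])² = 18.3 − (3.05)² = 8.9975
SD(T) = √8.9975 ≈ 2.9996

2.9996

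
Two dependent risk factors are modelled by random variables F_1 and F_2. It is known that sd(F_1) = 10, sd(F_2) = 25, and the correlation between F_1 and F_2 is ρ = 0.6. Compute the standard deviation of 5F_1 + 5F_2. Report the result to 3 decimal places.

var(F_1) = (10)² = 100;  var(F_2) = (25)² = 625
Cov(F_1,F_2) = ρ·sd(F_1)·sd(F_2) = 0.6·10·25 = 150
var(5F_1 + 5F_2) = (5)²·var(F_1) + (5)²·var(F_2) + 2·(5)·(5)·Cov(F_1,F_2)
= 25·100 + 25·625 + 50·150 = 25625
sd(5F_1 + 5F_2) = √25625 ≈ 160.078

160.078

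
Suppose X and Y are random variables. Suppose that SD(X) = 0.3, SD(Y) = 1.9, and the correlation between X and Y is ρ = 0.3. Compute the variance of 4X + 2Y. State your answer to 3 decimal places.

Var(X) = (0.3)² = 0.09;  Var(Y) = (1.9)² = 3.61
cov(X,Y) = ρ·SD(X)·SD(Y) = 0.3·0.3·1.9 = 0.171
Var(4X + 2Y) = (4)²·Var(X) + (2)²·Var(Y) + 2·(4)·(2)·cov(X,Y)
= 16·0.09 + 4·3.61 + 16·0.171 = 18.616

18.616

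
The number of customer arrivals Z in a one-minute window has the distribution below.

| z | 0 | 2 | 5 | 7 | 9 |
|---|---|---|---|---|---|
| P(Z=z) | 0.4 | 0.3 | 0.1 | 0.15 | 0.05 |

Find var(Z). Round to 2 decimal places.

8.34

E[Z] = (0)(0.4) + (2)(0.3) + (5)(0.1) + (7)(0.15) + (9)(0.05) = 2.6
E[Z²] = (0)²(0.4) + (2)²(0.3) + (5)²(0.1) + (7)²(0.15) + (9)²(0.05) = 15.1
var(Z) = E[Z²] − (E[Z])² = 15.1 − (2.6)² = 8.34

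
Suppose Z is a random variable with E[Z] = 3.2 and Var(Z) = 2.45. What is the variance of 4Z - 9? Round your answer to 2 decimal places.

39.20

Var(4Z - 9) = (4)²·Var(Z) = 16·2.45 = 39.2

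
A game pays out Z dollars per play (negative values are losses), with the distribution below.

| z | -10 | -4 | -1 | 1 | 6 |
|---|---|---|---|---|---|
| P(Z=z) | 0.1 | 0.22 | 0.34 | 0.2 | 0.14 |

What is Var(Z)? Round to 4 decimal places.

17.7076

E[Z] = (-10)(0.1) + (-4)(0.22) + (-1)(0.34) + (1)(0.2) + (6)(0.14) = -1.18
E[Z²] = (-10)²(0.1) + (-4)²(0.22) + (-1)²(0.34) + (1)²(0.2) + (6)²(0.14) = 19.1
Var(Z) = E[Z²] − (E[Z])² = 19.1 − (-1.18)² = 17.7076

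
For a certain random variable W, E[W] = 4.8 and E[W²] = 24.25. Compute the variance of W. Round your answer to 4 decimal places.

1.2100

var(W) = 24.25 − (4.8)² = 1.21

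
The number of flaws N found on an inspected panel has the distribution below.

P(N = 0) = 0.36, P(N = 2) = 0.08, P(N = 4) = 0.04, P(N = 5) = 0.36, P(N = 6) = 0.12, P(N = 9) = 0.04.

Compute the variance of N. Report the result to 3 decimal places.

E[N] = (0)(0.36) + (2)(0.08) + (4)(0.04) + (5)(0.36) + (6)(0.12) + (9)(0.04) = 3.2
E[N²] = (0)²(0.36) + (2)²(0.08) + (4)²(0.04) + (5)²(0.36) + (6)²(0.12) + (9)²(0.04) = 17.52
Var(N) = E[N²] − (E[N])² = 17.52 − (3.2)² = 7.28

7.280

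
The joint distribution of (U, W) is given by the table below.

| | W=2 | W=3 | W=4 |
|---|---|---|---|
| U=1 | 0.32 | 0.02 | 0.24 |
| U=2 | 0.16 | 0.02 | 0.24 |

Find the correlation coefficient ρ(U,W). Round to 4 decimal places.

0.1654

E[U] = 1.42,  E[W] = 3
E[UW] = 4.34
Cov(U,W) = E[UW] − E[U]E[W] = 4.34 − (1.42)(3) = 0.08
var(U) = 0.2436,  var(W) = 0.96
ρ = 0.08 / √(0.2436·0.96) ≈ 0.1654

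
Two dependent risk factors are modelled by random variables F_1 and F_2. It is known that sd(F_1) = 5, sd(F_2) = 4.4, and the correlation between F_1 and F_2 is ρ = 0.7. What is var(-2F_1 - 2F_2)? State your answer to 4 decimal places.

300.6400

var(F_1) = (5)² = 25;  var(F_2) = (4.4)² = 19.36
cov(F_1,F_2) = ρ·sd(F_1)·sd(F_2) = 0.7·5·4.4 = 15.4
var(-2F_1 - 2F_2) = (-2)²·var(F_1) + (-2)²·var(F_2) + 2·(-2)·(-2)·cov(F_1,F_2)
= 4·25 + 4·19.36 + 8·15.4 = 300.64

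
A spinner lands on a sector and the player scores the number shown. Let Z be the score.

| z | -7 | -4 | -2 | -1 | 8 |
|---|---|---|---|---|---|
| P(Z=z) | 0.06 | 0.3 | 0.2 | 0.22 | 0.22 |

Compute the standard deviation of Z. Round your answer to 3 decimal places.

4.755

E[Z] = (-7)(0.06) + (-4)(0.3) + (-2)(0.2) + (-1)(0.22) + (8)(0.22) = -0.48
E[Z²] = (-7)²(0.06) + (-4)²(0.3) + (-2)²(0.2) + (-1)²(0.22) + (8)²(0.22) = 22.84
Var(Z) = E[Z²] − (E[Z])² = 22.84 − (-0.48)² = 22.6096
SD(Z) = √22.6096 ≈ 4.755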